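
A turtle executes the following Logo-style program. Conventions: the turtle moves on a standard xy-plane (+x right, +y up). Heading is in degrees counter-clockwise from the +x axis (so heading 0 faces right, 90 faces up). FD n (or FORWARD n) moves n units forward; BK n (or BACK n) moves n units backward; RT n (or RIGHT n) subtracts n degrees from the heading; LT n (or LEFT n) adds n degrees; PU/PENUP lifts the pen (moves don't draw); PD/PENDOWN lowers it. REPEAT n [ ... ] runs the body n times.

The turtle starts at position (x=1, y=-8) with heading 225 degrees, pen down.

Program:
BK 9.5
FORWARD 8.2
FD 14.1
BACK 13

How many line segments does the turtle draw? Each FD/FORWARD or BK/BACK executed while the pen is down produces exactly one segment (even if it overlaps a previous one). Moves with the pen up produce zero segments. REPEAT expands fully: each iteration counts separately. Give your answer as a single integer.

Answer: 4

Derivation:
Executing turtle program step by step:
Start: pos=(1,-8), heading=225, pen down
BK 9.5: (1,-8) -> (7.718,-1.282) [heading=225, draw]
FD 8.2: (7.718,-1.282) -> (1.919,-7.081) [heading=225, draw]
FD 14.1: (1.919,-7.081) -> (-8.051,-17.051) [heading=225, draw]
BK 13: (-8.051,-17.051) -> (1.141,-7.859) [heading=225, draw]
Final: pos=(1.141,-7.859), heading=225, 4 segment(s) drawn
Segments drawn: 4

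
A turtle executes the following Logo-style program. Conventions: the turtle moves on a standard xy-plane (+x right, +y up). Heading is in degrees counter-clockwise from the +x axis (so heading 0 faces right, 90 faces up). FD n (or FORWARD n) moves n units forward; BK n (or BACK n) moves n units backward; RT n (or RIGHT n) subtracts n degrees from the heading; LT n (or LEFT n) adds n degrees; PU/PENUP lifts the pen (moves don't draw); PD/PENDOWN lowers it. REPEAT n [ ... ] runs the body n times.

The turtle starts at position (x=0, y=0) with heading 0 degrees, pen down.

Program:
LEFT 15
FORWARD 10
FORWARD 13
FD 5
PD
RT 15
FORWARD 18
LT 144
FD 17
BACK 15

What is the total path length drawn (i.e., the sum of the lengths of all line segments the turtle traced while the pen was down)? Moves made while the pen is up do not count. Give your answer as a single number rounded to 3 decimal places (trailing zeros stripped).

Executing turtle program step by step:
Start: pos=(0,0), heading=0, pen down
LT 15: heading 0 -> 15
FD 10: (0,0) -> (9.659,2.588) [heading=15, draw]
FD 13: (9.659,2.588) -> (22.216,5.953) [heading=15, draw]
FD 5: (22.216,5.953) -> (27.046,7.247) [heading=15, draw]
PD: pen down
RT 15: heading 15 -> 0
FD 18: (27.046,7.247) -> (45.046,7.247) [heading=0, draw]
LT 144: heading 0 -> 144
FD 17: (45.046,7.247) -> (31.293,17.239) [heading=144, draw]
BK 15: (31.293,17.239) -> (43.428,8.423) [heading=144, draw]
Final: pos=(43.428,8.423), heading=144, 6 segment(s) drawn

Segment lengths:
  seg 1: (0,0) -> (9.659,2.588), length = 10
  seg 2: (9.659,2.588) -> (22.216,5.953), length = 13
  seg 3: (22.216,5.953) -> (27.046,7.247), length = 5
  seg 4: (27.046,7.247) -> (45.046,7.247), length = 18
  seg 5: (45.046,7.247) -> (31.293,17.239), length = 17
  seg 6: (31.293,17.239) -> (43.428,8.423), length = 15
Total = 78

Answer: 78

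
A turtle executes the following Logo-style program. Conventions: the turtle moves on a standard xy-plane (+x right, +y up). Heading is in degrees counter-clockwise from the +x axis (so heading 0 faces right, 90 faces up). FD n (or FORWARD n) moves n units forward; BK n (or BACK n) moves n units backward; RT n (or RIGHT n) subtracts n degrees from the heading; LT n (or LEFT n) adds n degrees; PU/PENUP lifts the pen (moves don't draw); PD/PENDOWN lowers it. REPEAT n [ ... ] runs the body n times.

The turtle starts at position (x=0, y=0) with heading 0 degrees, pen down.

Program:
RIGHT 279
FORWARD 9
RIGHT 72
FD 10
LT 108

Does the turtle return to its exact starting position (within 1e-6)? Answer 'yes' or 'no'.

Executing turtle program step by step:
Start: pos=(0,0), heading=0, pen down
RT 279: heading 0 -> 81
FD 9: (0,0) -> (1.408,8.889) [heading=81, draw]
RT 72: heading 81 -> 9
FD 10: (1.408,8.889) -> (11.285,10.454) [heading=9, draw]
LT 108: heading 9 -> 117
Final: pos=(11.285,10.454), heading=117, 2 segment(s) drawn

Start position: (0, 0)
Final position: (11.285, 10.454)
Distance = 15.383; >= 1e-6 -> NOT closed

Answer: no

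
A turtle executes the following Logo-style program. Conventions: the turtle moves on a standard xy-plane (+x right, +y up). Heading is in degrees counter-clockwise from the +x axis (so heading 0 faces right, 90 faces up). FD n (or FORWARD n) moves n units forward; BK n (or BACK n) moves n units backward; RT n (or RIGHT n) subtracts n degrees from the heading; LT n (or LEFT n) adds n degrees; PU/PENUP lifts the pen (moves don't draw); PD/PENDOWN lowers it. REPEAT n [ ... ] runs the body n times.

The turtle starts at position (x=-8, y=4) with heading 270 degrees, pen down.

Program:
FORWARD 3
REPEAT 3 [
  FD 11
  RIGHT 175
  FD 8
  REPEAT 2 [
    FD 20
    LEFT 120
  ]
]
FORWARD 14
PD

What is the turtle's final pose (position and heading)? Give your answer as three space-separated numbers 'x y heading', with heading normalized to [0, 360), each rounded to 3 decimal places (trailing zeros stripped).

Executing turtle program step by step:
Start: pos=(-8,4), heading=270, pen down
FD 3: (-8,4) -> (-8,1) [heading=270, draw]
REPEAT 3 [
  -- iteration 1/3 --
  FD 11: (-8,1) -> (-8,-10) [heading=270, draw]
  RT 175: heading 270 -> 95
  FD 8: (-8,-10) -> (-8.697,-2.03) [heading=95, draw]
  REPEAT 2 [
    -- iteration 1/2 --
    FD 20: (-8.697,-2.03) -> (-10.44,17.893) [heading=95, draw]
    LT 120: heading 95 -> 215
    -- iteration 2/2 --
    FD 20: (-10.44,17.893) -> (-26.823,6.422) [heading=215, draw]
    LT 120: heading 215 -> 335
  ]
  -- iteration 2/3 --
  FD 11: (-26.823,6.422) -> (-16.854,1.773) [heading=335, draw]
  RT 175: heading 335 -> 160
  FD 8: (-16.854,1.773) -> (-24.372,4.509) [heading=160, draw]
  REPEAT 2 [
    -- iteration 1/2 --
    FD 20: (-24.372,4.509) -> (-43.165,11.35) [heading=160, draw]
    LT 120: heading 160 -> 280
    -- iteration 2/2 --
    FD 20: (-43.165,11.35) -> (-39.692,-8.346) [heading=280, draw]
    LT 120: heading 280 -> 40
  ]
  -- iteration 3/3 --
  FD 11: (-39.692,-8.346) -> (-31.266,-1.276) [heading=40, draw]
  RT 175: heading 40 -> 225
  FD 8: (-31.266,-1.276) -> (-36.923,-6.933) [heading=225, draw]
  REPEAT 2 [
    -- iteration 1/2 --
    FD 20: (-36.923,-6.933) -> (-51.065,-21.075) [heading=225, draw]
    LT 120: heading 225 -> 345
    -- iteration 2/2 --
    FD 20: (-51.065,-21.075) -> (-31.746,-26.251) [heading=345, draw]
    LT 120: heading 345 -> 105
  ]
]
FD 14: (-31.746,-26.251) -> (-35.37,-12.728) [heading=105, draw]
PD: pen down
Final: pos=(-35.37,-12.728), heading=105, 14 segment(s) drawn

Answer: -35.37 -12.728 105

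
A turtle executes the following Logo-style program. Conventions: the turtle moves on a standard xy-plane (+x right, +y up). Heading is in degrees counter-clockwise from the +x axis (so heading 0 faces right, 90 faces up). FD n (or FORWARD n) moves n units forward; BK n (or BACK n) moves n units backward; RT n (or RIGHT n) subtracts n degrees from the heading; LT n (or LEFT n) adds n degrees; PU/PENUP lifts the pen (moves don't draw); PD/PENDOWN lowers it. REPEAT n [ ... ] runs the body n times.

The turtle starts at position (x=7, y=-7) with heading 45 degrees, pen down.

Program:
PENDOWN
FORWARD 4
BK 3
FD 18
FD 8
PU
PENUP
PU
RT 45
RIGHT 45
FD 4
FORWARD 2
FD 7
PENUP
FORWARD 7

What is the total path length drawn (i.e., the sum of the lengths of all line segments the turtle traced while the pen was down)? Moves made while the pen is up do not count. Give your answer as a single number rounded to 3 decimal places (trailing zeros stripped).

Answer: 33

Derivation:
Executing turtle program step by step:
Start: pos=(7,-7), heading=45, pen down
PD: pen down
FD 4: (7,-7) -> (9.828,-4.172) [heading=45, draw]
BK 3: (9.828,-4.172) -> (7.707,-6.293) [heading=45, draw]
FD 18: (7.707,-6.293) -> (20.435,6.435) [heading=45, draw]
FD 8: (20.435,6.435) -> (26.092,12.092) [heading=45, draw]
PU: pen up
PU: pen up
PU: pen up
RT 45: heading 45 -> 0
RT 45: heading 0 -> 315
FD 4: (26.092,12.092) -> (28.92,9.263) [heading=315, move]
FD 2: (28.92,9.263) -> (30.335,7.849) [heading=315, move]
FD 7: (30.335,7.849) -> (35.284,2.899) [heading=315, move]
PU: pen up
FD 7: (35.284,2.899) -> (40.234,-2.05) [heading=315, move]
Final: pos=(40.234,-2.05), heading=315, 4 segment(s) drawn

Segment lengths:
  seg 1: (7,-7) -> (9.828,-4.172), length = 4
  seg 2: (9.828,-4.172) -> (7.707,-6.293), length = 3
  seg 3: (7.707,-6.293) -> (20.435,6.435), length = 18
  seg 4: (20.435,6.435) -> (26.092,12.092), length = 8
Total = 33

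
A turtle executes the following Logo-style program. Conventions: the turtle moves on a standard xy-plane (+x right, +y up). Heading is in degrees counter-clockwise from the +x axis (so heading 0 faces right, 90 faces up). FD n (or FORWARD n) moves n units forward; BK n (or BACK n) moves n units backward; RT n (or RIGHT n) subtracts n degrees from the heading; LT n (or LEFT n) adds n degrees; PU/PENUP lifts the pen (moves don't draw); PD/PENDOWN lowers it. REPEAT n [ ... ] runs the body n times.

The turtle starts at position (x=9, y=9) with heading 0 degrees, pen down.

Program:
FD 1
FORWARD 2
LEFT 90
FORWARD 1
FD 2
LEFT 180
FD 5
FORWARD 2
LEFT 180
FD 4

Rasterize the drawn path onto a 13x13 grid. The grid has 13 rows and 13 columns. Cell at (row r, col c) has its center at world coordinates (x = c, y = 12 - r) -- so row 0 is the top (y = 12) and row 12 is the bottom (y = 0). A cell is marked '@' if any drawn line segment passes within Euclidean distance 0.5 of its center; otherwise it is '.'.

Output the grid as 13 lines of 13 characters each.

Segment 0: (9,9) -> (10,9)
Segment 1: (10,9) -> (12,9)
Segment 2: (12,9) -> (12,10)
Segment 3: (12,10) -> (12,12)
Segment 4: (12,12) -> (12,7)
Segment 5: (12,7) -> (12,5)
Segment 6: (12,5) -> (12,9)

Answer: ............@
............@
............@
.........@@@@
............@
............@
............@
............@
.............
.............
.............
.............
.............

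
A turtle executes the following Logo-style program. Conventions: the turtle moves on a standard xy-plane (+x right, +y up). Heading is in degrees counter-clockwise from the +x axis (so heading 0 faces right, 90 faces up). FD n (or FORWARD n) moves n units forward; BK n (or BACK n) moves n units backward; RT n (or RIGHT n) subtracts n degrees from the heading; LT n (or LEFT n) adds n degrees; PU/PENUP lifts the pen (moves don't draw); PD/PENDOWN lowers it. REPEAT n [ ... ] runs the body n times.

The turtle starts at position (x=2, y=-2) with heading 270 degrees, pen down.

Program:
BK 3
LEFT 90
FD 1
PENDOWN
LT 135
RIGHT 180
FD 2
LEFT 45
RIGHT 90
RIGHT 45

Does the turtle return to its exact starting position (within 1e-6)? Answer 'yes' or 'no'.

Answer: no

Derivation:
Executing turtle program step by step:
Start: pos=(2,-2), heading=270, pen down
BK 3: (2,-2) -> (2,1) [heading=270, draw]
LT 90: heading 270 -> 0
FD 1: (2,1) -> (3,1) [heading=0, draw]
PD: pen down
LT 135: heading 0 -> 135
RT 180: heading 135 -> 315
FD 2: (3,1) -> (4.414,-0.414) [heading=315, draw]
LT 45: heading 315 -> 0
RT 90: heading 0 -> 270
RT 45: heading 270 -> 225
Final: pos=(4.414,-0.414), heading=225, 3 segment(s) drawn

Start position: (2, -2)
Final position: (4.414, -0.414)
Distance = 2.888; >= 1e-6 -> NOT closed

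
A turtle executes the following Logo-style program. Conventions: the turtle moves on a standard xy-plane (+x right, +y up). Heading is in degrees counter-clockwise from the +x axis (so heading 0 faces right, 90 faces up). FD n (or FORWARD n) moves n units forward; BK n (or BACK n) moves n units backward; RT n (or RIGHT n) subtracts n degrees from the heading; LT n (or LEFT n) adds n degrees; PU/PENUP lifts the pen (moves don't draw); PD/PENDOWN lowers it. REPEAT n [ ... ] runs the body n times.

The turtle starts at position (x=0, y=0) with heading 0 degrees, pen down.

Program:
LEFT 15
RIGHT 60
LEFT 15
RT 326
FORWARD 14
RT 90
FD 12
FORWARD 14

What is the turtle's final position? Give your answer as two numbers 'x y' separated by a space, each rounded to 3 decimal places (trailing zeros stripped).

Executing turtle program step by step:
Start: pos=(0,0), heading=0, pen down
LT 15: heading 0 -> 15
RT 60: heading 15 -> 315
LT 15: heading 315 -> 330
RT 326: heading 330 -> 4
FD 14: (0,0) -> (13.966,0.977) [heading=4, draw]
RT 90: heading 4 -> 274
FD 12: (13.966,0.977) -> (14.803,-10.994) [heading=274, draw]
FD 14: (14.803,-10.994) -> (15.78,-24.96) [heading=274, draw]
Final: pos=(15.78,-24.96), heading=274, 3 segment(s) drawn

Answer: 15.78 -24.96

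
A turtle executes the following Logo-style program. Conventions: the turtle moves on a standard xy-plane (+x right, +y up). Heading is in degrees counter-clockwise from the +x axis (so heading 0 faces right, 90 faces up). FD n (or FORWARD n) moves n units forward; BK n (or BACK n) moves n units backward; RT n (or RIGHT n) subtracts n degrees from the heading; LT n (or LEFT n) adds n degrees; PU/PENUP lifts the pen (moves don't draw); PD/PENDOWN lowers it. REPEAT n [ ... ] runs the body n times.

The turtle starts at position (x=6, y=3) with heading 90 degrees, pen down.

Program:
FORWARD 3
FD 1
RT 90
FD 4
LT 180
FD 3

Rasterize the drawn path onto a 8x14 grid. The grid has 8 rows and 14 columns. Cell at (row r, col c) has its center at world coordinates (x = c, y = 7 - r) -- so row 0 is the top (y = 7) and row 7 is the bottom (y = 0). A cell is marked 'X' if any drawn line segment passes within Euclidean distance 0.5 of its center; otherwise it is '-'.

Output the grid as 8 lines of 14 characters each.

Answer: ------XXXXX---
------X-------
------X-------
------X-------
------X-------
--------------
--------------
--------------

Derivation:
Segment 0: (6,3) -> (6,6)
Segment 1: (6,6) -> (6,7)
Segment 2: (6,7) -> (10,7)
Segment 3: (10,7) -> (7,7)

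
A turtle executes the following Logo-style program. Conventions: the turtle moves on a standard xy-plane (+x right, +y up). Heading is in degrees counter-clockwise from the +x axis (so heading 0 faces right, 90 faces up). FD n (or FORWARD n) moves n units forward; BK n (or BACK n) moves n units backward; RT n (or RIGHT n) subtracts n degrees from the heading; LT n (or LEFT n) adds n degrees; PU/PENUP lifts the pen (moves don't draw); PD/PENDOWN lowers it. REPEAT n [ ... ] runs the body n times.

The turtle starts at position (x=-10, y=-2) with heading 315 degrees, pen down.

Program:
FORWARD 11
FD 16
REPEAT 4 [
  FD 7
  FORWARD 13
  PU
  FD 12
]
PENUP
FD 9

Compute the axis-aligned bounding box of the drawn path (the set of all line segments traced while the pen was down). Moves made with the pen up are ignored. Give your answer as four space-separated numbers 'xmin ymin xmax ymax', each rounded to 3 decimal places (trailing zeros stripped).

Executing turtle program step by step:
Start: pos=(-10,-2), heading=315, pen down
FD 11: (-10,-2) -> (-2.222,-9.778) [heading=315, draw]
FD 16: (-2.222,-9.778) -> (9.092,-21.092) [heading=315, draw]
REPEAT 4 [
  -- iteration 1/4 --
  FD 7: (9.092,-21.092) -> (14.042,-26.042) [heading=315, draw]
  FD 13: (14.042,-26.042) -> (23.234,-35.234) [heading=315, draw]
  PU: pen up
  FD 12: (23.234,-35.234) -> (31.719,-43.719) [heading=315, move]
  -- iteration 2/4 --
  FD 7: (31.719,-43.719) -> (36.669,-48.669) [heading=315, move]
  FD 13: (36.669,-48.669) -> (45.861,-57.861) [heading=315, move]
  PU: pen up
  FD 12: (45.861,-57.861) -> (54.347,-66.347) [heading=315, move]
  -- iteration 3/4 --
  FD 7: (54.347,-66.347) -> (59.296,-71.296) [heading=315, move]
  FD 13: (59.296,-71.296) -> (68.489,-80.489) [heading=315, move]
  PU: pen up
  FD 12: (68.489,-80.489) -> (76.974,-88.974) [heading=315, move]
  -- iteration 4/4 --
  FD 7: (76.974,-88.974) -> (81.924,-93.924) [heading=315, move]
  FD 13: (81.924,-93.924) -> (91.116,-103.116) [heading=315, move]
  PU: pen up
  FD 12: (91.116,-103.116) -> (99.602,-111.602) [heading=315, move]
]
PU: pen up
FD 9: (99.602,-111.602) -> (105.966,-117.966) [heading=315, move]
Final: pos=(105.966,-117.966), heading=315, 4 segment(s) drawn

Segment endpoints: x in {-10, -2.222, 9.092, 14.042, 23.234}, y in {-35.234, -26.042, -21.092, -9.778, -2}
xmin=-10, ymin=-35.234, xmax=23.234, ymax=-2

Answer: -10 -35.234 23.234 -2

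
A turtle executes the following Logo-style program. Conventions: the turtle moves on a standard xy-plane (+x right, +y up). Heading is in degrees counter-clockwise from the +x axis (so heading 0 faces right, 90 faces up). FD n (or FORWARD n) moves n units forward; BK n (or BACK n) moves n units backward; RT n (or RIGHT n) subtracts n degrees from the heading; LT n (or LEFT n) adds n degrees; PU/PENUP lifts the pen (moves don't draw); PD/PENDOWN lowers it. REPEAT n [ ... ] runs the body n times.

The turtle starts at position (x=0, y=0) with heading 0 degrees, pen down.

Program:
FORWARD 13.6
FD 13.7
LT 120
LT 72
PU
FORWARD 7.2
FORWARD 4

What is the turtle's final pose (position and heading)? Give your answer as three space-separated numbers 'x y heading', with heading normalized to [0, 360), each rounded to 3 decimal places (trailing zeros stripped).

Executing turtle program step by step:
Start: pos=(0,0), heading=0, pen down
FD 13.6: (0,0) -> (13.6,0) [heading=0, draw]
FD 13.7: (13.6,0) -> (27.3,0) [heading=0, draw]
LT 120: heading 0 -> 120
LT 72: heading 120 -> 192
PU: pen up
FD 7.2: (27.3,0) -> (20.257,-1.497) [heading=192, move]
FD 4: (20.257,-1.497) -> (16.345,-2.329) [heading=192, move]
Final: pos=(16.345,-2.329), heading=192, 2 segment(s) drawn

Answer: 16.345 -2.329 192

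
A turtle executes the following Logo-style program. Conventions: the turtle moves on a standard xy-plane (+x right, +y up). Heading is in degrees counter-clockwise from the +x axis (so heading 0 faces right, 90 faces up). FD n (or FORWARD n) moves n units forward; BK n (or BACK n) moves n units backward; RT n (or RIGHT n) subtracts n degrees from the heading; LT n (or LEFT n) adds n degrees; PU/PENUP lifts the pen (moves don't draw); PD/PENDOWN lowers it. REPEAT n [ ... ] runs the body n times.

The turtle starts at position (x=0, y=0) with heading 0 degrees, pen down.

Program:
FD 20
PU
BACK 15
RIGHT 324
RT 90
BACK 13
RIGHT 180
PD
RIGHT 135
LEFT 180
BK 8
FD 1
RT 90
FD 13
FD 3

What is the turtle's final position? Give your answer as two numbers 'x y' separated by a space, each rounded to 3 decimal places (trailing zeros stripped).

Answer: 6.776 25.225

Derivation:
Executing turtle program step by step:
Start: pos=(0,0), heading=0, pen down
FD 20: (0,0) -> (20,0) [heading=0, draw]
PU: pen up
BK 15: (20,0) -> (5,0) [heading=0, move]
RT 324: heading 0 -> 36
RT 90: heading 36 -> 306
BK 13: (5,0) -> (-2.641,10.517) [heading=306, move]
RT 180: heading 306 -> 126
PD: pen down
RT 135: heading 126 -> 351
LT 180: heading 351 -> 171
BK 8: (-2.641,10.517) -> (5.26,9.266) [heading=171, draw]
FD 1: (5.26,9.266) -> (4.273,9.422) [heading=171, draw]
RT 90: heading 171 -> 81
FD 13: (4.273,9.422) -> (6.306,22.262) [heading=81, draw]
FD 3: (6.306,22.262) -> (6.776,25.225) [heading=81, draw]
Final: pos=(6.776,25.225), heading=81, 5 segment(s) drawn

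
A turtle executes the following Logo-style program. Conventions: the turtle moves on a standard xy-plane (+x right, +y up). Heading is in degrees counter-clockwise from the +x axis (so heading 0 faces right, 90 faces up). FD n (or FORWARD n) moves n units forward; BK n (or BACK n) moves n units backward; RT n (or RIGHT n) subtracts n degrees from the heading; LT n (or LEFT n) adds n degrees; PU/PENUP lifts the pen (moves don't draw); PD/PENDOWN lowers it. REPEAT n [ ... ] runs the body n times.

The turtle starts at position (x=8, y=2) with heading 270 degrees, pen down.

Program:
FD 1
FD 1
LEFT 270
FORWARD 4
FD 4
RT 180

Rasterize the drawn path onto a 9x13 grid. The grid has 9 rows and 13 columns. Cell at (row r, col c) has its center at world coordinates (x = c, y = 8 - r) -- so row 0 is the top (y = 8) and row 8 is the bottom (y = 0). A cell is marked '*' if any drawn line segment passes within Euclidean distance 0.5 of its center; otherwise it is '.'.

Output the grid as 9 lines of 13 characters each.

Segment 0: (8,2) -> (8,1)
Segment 1: (8,1) -> (8,0)
Segment 2: (8,0) -> (4,0)
Segment 3: (4,0) -> (0,0)

Answer: .............
.............
.............
.............
.............
.............
........*....
........*....
*********....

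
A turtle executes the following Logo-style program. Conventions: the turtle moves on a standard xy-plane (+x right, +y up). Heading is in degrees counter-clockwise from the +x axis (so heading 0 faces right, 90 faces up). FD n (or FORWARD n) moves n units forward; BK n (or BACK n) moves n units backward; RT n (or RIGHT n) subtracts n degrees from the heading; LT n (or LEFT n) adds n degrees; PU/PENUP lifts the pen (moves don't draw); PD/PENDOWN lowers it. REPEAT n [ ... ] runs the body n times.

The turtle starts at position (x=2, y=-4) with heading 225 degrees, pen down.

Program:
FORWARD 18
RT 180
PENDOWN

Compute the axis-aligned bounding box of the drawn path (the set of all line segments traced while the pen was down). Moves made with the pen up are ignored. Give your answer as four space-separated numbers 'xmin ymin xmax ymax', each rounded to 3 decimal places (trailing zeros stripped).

Answer: -10.728 -16.728 2 -4

Derivation:
Executing turtle program step by step:
Start: pos=(2,-4), heading=225, pen down
FD 18: (2,-4) -> (-10.728,-16.728) [heading=225, draw]
RT 180: heading 225 -> 45
PD: pen down
Final: pos=(-10.728,-16.728), heading=45, 1 segment(s) drawn

Segment endpoints: x in {-10.728, 2}, y in {-16.728, -4}
xmin=-10.728, ymin=-16.728, xmax=2, ymax=-4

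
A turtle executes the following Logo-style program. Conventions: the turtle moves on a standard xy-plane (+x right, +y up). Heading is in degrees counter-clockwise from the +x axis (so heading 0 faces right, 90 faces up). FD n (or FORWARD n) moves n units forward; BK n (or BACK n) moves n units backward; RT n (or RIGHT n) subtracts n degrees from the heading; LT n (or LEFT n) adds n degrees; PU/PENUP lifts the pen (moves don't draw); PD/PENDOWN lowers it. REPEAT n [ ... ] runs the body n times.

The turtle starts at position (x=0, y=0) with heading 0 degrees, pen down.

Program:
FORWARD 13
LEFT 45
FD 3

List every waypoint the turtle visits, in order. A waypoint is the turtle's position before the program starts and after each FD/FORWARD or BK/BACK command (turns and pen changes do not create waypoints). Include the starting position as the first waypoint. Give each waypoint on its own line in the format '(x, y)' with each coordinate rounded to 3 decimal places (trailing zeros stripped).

Answer: (0, 0)
(13, 0)
(15.121, 2.121)

Derivation:
Executing turtle program step by step:
Start: pos=(0,0), heading=0, pen down
FD 13: (0,0) -> (13,0) [heading=0, draw]
LT 45: heading 0 -> 45
FD 3: (13,0) -> (15.121,2.121) [heading=45, draw]
Final: pos=(15.121,2.121), heading=45, 2 segment(s) drawn
Waypoints (3 total):
(0, 0)
(13, 0)
(15.121, 2.121)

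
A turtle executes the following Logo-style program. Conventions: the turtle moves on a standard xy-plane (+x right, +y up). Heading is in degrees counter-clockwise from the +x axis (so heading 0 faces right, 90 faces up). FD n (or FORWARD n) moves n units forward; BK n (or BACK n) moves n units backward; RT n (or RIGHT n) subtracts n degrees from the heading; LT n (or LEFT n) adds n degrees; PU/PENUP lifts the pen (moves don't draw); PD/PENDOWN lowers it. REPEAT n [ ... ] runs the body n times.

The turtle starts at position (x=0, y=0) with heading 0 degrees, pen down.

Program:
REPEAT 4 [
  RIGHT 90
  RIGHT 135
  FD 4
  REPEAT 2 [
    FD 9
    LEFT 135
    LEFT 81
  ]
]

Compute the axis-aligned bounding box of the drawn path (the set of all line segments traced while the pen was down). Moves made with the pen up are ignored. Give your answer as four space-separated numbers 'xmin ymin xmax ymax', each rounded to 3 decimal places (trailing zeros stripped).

Answer: -9.339 -1.048 12.061 12.958

Derivation:
Executing turtle program step by step:
Start: pos=(0,0), heading=0, pen down
REPEAT 4 [
  -- iteration 1/4 --
  RT 90: heading 0 -> 270
  RT 135: heading 270 -> 135
  FD 4: (0,0) -> (-2.828,2.828) [heading=135, draw]
  REPEAT 2 [
    -- iteration 1/2 --
    FD 9: (-2.828,2.828) -> (-9.192,9.192) [heading=135, draw]
    LT 135: heading 135 -> 270
    LT 81: heading 270 -> 351
    -- iteration 2/2 --
    FD 9: (-9.192,9.192) -> (-0.303,7.784) [heading=351, draw]
    LT 135: heading 351 -> 126
    LT 81: heading 126 -> 207
  ]
  -- iteration 2/4 --
  RT 90: heading 207 -> 117
  RT 135: heading 117 -> 342
  FD 4: (-0.303,7.784) -> (3.501,6.548) [heading=342, draw]
  REPEAT 2 [
    -- iteration 1/2 --
    FD 9: (3.501,6.548) -> (12.061,3.767) [heading=342, draw]
    LT 135: heading 342 -> 117
    LT 81: heading 117 -> 198
    -- iteration 2/2 --
    FD 9: (12.061,3.767) -> (3.501,0.986) [heading=198, draw]
    LT 135: heading 198 -> 333
    LT 81: heading 333 -> 54
  ]
  -- iteration 3/4 --
  RT 90: heading 54 -> 324
  RT 135: heading 324 -> 189
  FD 4: (3.501,0.986) -> (-0.45,0.36) [heading=189, draw]
  REPEAT 2 [
    -- iteration 1/2 --
    FD 9: (-0.45,0.36) -> (-9.339,-1.048) [heading=189, draw]
    LT 135: heading 189 -> 324
    LT 81: heading 324 -> 45
    -- iteration 2/2 --
    FD 9: (-9.339,-1.048) -> (-2.975,5.316) [heading=45, draw]
    LT 135: heading 45 -> 180
    LT 81: heading 180 -> 261
  ]
  -- iteration 4/4 --
  RT 90: heading 261 -> 171
  RT 135: heading 171 -> 36
  FD 4: (-2.975,5.316) -> (0.261,7.668) [heading=36, draw]
  REPEAT 2 [
    -- iteration 1/2 --
    FD 9: (0.261,7.668) -> (7.542,12.958) [heading=36, draw]
    LT 135: heading 36 -> 171
    LT 81: heading 171 -> 252
    -- iteration 2/2 --
    FD 9: (7.542,12.958) -> (4.761,4.398) [heading=252, draw]
    LT 135: heading 252 -> 27
    LT 81: heading 27 -> 108
  ]
]
Final: pos=(4.761,4.398), heading=108, 12 segment(s) drawn

Segment endpoints: x in {-9.339, -9.192, -2.975, -2.828, -0.45, -0.303, 0, 0.261, 3.501, 3.501, 4.761, 7.542, 12.061}, y in {-1.048, 0, 0.36, 0.986, 2.828, 3.767, 4.398, 5.316, 6.548, 7.668, 7.784, 9.192, 12.958}
xmin=-9.339, ymin=-1.048, xmax=12.061, ymax=12.958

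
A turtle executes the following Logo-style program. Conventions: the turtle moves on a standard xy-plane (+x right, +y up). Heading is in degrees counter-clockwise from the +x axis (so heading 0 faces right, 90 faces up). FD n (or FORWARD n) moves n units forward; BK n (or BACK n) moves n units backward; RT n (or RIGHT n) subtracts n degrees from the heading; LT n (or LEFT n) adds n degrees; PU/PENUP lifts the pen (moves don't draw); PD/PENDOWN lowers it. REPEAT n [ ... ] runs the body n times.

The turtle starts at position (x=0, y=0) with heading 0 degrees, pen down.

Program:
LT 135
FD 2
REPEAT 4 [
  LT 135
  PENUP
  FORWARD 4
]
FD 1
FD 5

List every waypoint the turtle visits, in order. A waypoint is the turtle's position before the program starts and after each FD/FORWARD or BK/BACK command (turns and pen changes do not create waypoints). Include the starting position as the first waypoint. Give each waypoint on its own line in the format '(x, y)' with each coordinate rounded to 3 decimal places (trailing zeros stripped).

Executing turtle program step by step:
Start: pos=(0,0), heading=0, pen down
LT 135: heading 0 -> 135
FD 2: (0,0) -> (-1.414,1.414) [heading=135, draw]
REPEAT 4 [
  -- iteration 1/4 --
  LT 135: heading 135 -> 270
  PU: pen up
  FD 4: (-1.414,1.414) -> (-1.414,-2.586) [heading=270, move]
  -- iteration 2/4 --
  LT 135: heading 270 -> 45
  PU: pen up
  FD 4: (-1.414,-2.586) -> (1.414,0.243) [heading=45, move]
  -- iteration 3/4 --
  LT 135: heading 45 -> 180
  PU: pen up
  FD 4: (1.414,0.243) -> (-2.586,0.243) [heading=180, move]
  -- iteration 4/4 --
  LT 135: heading 180 -> 315
  PU: pen up
  FD 4: (-2.586,0.243) -> (0.243,-2.586) [heading=315, move]
]
FD 1: (0.243,-2.586) -> (0.95,-3.293) [heading=315, move]
FD 5: (0.95,-3.293) -> (4.485,-6.828) [heading=315, move]
Final: pos=(4.485,-6.828), heading=315, 1 segment(s) drawn
Waypoints (8 total):
(0, 0)
(-1.414, 1.414)
(-1.414, -2.586)
(1.414, 0.243)
(-2.586, 0.243)
(0.243, -2.586)
(0.95, -3.293)
(4.485, -6.828)

Answer: (0, 0)
(-1.414, 1.414)
(-1.414, -2.586)
(1.414, 0.243)
(-2.586, 0.243)
(0.243, -2.586)
(0.95, -3.293)
(4.485, -6.828)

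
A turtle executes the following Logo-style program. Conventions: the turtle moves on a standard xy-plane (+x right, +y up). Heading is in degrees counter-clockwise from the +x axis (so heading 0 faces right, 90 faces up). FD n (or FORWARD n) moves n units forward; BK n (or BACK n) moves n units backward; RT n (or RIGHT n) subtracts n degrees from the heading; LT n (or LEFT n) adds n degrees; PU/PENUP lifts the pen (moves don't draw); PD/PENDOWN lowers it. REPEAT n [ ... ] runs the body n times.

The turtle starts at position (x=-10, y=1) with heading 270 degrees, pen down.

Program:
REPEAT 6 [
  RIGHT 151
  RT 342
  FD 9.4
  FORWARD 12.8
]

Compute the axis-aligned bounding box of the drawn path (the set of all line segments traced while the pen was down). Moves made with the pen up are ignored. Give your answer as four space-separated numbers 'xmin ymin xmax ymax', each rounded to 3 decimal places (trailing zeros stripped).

Executing turtle program step by step:
Start: pos=(-10,1), heading=270, pen down
REPEAT 6 [
  -- iteration 1/6 --
  RT 151: heading 270 -> 119
  RT 342: heading 119 -> 137
  FD 9.4: (-10,1) -> (-16.875,7.411) [heading=137, draw]
  FD 12.8: (-16.875,7.411) -> (-26.236,16.14) [heading=137, draw]
  -- iteration 2/6 --
  RT 151: heading 137 -> 346
  RT 342: heading 346 -> 4
  FD 9.4: (-26.236,16.14) -> (-16.859,16.796) [heading=4, draw]
  FD 12.8: (-16.859,16.796) -> (-4.09,17.689) [heading=4, draw]
  -- iteration 3/6 --
  RT 151: heading 4 -> 213
  RT 342: heading 213 -> 231
  FD 9.4: (-4.09,17.689) -> (-10.006,10.384) [heading=231, draw]
  FD 12.8: (-10.006,10.384) -> (-18.061,0.436) [heading=231, draw]
  -- iteration 4/6 --
  RT 151: heading 231 -> 80
  RT 342: heading 80 -> 98
  FD 9.4: (-18.061,0.436) -> (-19.369,9.745) [heading=98, draw]
  FD 12.8: (-19.369,9.745) -> (-21.151,22.42) [heading=98, draw]
  -- iteration 5/6 --
  RT 151: heading 98 -> 307
  RT 342: heading 307 -> 325
  FD 9.4: (-21.151,22.42) -> (-13.451,17.029) [heading=325, draw]
  FD 12.8: (-13.451,17.029) -> (-2.966,9.687) [heading=325, draw]
  -- iteration 6/6 --
  RT 151: heading 325 -> 174
  RT 342: heading 174 -> 192
  FD 9.4: (-2.966,9.687) -> (-12.16,7.733) [heading=192, draw]
  FD 12.8: (-12.16,7.733) -> (-24.68,5.071) [heading=192, draw]
]
Final: pos=(-24.68,5.071), heading=192, 12 segment(s) drawn

Segment endpoints: x in {-26.236, -24.68, -21.151, -19.369, -18.061, -16.875, -16.859, -13.451, -12.16, -10.006, -10, -4.09, -2.966}, y in {0.436, 1, 5.071, 7.411, 7.733, 9.687, 9.745, 10.384, 16.14, 16.796, 17.029, 17.689, 22.42}
xmin=-26.236, ymin=0.436, xmax=-2.966, ymax=22.42

Answer: -26.236 0.436 -2.966 22.42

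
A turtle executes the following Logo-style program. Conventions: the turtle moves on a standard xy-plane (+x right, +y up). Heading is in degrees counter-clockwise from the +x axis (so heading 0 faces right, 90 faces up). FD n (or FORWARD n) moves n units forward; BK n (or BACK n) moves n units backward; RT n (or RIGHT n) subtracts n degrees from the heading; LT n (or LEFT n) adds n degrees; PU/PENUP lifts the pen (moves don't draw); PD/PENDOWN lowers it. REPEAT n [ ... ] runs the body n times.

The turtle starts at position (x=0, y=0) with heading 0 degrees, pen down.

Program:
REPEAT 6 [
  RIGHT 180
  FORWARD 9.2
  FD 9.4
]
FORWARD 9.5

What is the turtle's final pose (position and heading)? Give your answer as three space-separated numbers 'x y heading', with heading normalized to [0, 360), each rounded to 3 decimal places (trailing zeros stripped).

Executing turtle program step by step:
Start: pos=(0,0), heading=0, pen down
REPEAT 6 [
  -- iteration 1/6 --
  RT 180: heading 0 -> 180
  FD 9.2: (0,0) -> (-9.2,0) [heading=180, draw]
  FD 9.4: (-9.2,0) -> (-18.6,0) [heading=180, draw]
  -- iteration 2/6 --
  RT 180: heading 180 -> 0
  FD 9.2: (-18.6,0) -> (-9.4,0) [heading=0, draw]
  FD 9.4: (-9.4,0) -> (0,0) [heading=0, draw]
  -- iteration 3/6 --
  RT 180: heading 0 -> 180
  FD 9.2: (0,0) -> (-9.2,0) [heading=180, draw]
  FD 9.4: (-9.2,0) -> (-18.6,0) [heading=180, draw]
  -- iteration 4/6 --
  RT 180: heading 180 -> 0
  FD 9.2: (-18.6,0) -> (-9.4,0) [heading=0, draw]
  FD 9.4: (-9.4,0) -> (0,0) [heading=0, draw]
  -- iteration 5/6 --
  RT 180: heading 0 -> 180
  FD 9.2: (0,0) -> (-9.2,0) [heading=180, draw]
  FD 9.4: (-9.2,0) -> (-18.6,0) [heading=180, draw]
  -- iteration 6/6 --
  RT 180: heading 180 -> 0
  FD 9.2: (-18.6,0) -> (-9.4,0) [heading=0, draw]
  FD 9.4: (-9.4,0) -> (0,0) [heading=0, draw]
]
FD 9.5: (0,0) -> (9.5,0) [heading=0, draw]
Final: pos=(9.5,0), heading=0, 13 segment(s) drawn

Answer: 9.5 0 0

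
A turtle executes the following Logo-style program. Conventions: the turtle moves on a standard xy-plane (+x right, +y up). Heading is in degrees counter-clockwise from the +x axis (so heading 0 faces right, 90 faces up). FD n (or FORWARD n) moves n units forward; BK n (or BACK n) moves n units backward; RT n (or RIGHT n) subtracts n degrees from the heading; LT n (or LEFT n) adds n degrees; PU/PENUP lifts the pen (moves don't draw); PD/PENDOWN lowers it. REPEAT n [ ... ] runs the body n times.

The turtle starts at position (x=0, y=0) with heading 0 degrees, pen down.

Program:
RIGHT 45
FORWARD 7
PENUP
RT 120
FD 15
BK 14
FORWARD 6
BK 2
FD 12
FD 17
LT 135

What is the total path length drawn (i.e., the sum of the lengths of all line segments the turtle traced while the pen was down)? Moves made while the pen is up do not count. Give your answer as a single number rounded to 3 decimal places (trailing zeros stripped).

Executing turtle program step by step:
Start: pos=(0,0), heading=0, pen down
RT 45: heading 0 -> 315
FD 7: (0,0) -> (4.95,-4.95) [heading=315, draw]
PU: pen up
RT 120: heading 315 -> 195
FD 15: (4.95,-4.95) -> (-9.539,-8.832) [heading=195, move]
BK 14: (-9.539,-8.832) -> (3.984,-5.209) [heading=195, move]
FD 6: (3.984,-5.209) -> (-1.812,-6.761) [heading=195, move]
BK 2: (-1.812,-6.761) -> (0.12,-6.244) [heading=195, move]
FD 12: (0.12,-6.244) -> (-11.471,-9.35) [heading=195, move]
FD 17: (-11.471,-9.35) -> (-27.892,-13.75) [heading=195, move]
LT 135: heading 195 -> 330
Final: pos=(-27.892,-13.75), heading=330, 1 segment(s) drawn

Segment lengths:
  seg 1: (0,0) -> (4.95,-4.95), length = 7
Total = 7

Answer: 7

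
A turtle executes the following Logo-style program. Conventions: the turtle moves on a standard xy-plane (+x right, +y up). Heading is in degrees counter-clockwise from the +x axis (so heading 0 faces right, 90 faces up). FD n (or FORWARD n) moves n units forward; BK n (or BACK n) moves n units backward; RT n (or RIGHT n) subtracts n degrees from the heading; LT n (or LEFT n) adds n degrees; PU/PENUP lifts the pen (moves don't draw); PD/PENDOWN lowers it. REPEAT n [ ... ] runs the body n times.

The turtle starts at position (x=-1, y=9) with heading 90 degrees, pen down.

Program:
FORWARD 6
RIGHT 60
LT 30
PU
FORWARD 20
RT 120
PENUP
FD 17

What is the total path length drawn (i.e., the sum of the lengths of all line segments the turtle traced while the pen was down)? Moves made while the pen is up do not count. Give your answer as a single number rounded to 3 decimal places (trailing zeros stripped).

Answer: 6

Derivation:
Executing turtle program step by step:
Start: pos=(-1,9), heading=90, pen down
FD 6: (-1,9) -> (-1,15) [heading=90, draw]
RT 60: heading 90 -> 30
LT 30: heading 30 -> 60
PU: pen up
FD 20: (-1,15) -> (9,32.321) [heading=60, move]
RT 120: heading 60 -> 300
PU: pen up
FD 17: (9,32.321) -> (17.5,17.598) [heading=300, move]
Final: pos=(17.5,17.598), heading=300, 1 segment(s) drawn

Segment lengths:
  seg 1: (-1,9) -> (-1,15), length = 6
Total = 6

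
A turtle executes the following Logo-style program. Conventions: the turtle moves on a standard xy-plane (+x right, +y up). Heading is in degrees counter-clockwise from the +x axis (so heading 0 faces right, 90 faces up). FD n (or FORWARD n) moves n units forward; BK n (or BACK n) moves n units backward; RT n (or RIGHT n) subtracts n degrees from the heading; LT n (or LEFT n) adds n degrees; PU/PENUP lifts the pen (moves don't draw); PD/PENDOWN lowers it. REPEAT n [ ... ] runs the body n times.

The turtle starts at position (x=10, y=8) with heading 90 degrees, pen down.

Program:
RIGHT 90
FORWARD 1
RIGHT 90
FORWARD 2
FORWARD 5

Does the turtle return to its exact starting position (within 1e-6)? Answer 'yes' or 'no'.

Answer: no

Derivation:
Executing turtle program step by step:
Start: pos=(10,8), heading=90, pen down
RT 90: heading 90 -> 0
FD 1: (10,8) -> (11,8) [heading=0, draw]
RT 90: heading 0 -> 270
FD 2: (11,8) -> (11,6) [heading=270, draw]
FD 5: (11,6) -> (11,1) [heading=270, draw]
Final: pos=(11,1), heading=270, 3 segment(s) drawn

Start position: (10, 8)
Final position: (11, 1)
Distance = 7.071; >= 1e-6 -> NOT closed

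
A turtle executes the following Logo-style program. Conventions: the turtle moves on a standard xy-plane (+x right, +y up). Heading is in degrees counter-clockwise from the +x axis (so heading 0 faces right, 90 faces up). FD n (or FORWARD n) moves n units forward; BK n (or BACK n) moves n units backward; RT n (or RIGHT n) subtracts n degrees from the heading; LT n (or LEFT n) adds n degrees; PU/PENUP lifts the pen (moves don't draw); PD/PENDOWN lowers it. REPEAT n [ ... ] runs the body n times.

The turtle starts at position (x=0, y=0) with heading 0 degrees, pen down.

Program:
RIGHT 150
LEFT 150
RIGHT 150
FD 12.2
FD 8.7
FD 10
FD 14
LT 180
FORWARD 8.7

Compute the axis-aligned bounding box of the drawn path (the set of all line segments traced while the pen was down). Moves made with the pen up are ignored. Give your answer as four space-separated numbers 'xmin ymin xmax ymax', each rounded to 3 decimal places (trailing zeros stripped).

Answer: -38.885 -22.45 0 0

Derivation:
Executing turtle program step by step:
Start: pos=(0,0), heading=0, pen down
RT 150: heading 0 -> 210
LT 150: heading 210 -> 0
RT 150: heading 0 -> 210
FD 12.2: (0,0) -> (-10.566,-6.1) [heading=210, draw]
FD 8.7: (-10.566,-6.1) -> (-18.1,-10.45) [heading=210, draw]
FD 10: (-18.1,-10.45) -> (-26.76,-15.45) [heading=210, draw]
FD 14: (-26.76,-15.45) -> (-38.885,-22.45) [heading=210, draw]
LT 180: heading 210 -> 30
FD 8.7: (-38.885,-22.45) -> (-31.35,-18.1) [heading=30, draw]
Final: pos=(-31.35,-18.1), heading=30, 5 segment(s) drawn

Segment endpoints: x in {-38.885, -31.35, -26.76, -18.1, -10.566, 0}, y in {-22.45, -18.1, -15.45, -10.45, -6.1, 0}
xmin=-38.885, ymin=-22.45, xmax=0, ymax=0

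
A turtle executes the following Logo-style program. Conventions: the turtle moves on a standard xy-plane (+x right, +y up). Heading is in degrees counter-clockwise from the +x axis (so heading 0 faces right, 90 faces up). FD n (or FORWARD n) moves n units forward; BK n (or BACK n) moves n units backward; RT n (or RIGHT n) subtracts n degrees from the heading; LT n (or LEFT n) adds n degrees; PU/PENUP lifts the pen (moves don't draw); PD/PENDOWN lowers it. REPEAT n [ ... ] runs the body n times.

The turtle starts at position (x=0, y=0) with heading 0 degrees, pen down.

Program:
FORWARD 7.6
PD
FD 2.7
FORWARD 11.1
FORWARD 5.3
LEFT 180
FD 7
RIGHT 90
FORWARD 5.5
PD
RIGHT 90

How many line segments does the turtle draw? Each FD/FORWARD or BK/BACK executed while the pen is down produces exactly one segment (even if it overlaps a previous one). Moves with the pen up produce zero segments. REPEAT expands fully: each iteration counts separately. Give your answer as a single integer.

Answer: 6

Derivation:
Executing turtle program step by step:
Start: pos=(0,0), heading=0, pen down
FD 7.6: (0,0) -> (7.6,0) [heading=0, draw]
PD: pen down
FD 2.7: (7.6,0) -> (10.3,0) [heading=0, draw]
FD 11.1: (10.3,0) -> (21.4,0) [heading=0, draw]
FD 5.3: (21.4,0) -> (26.7,0) [heading=0, draw]
LT 180: heading 0 -> 180
FD 7: (26.7,0) -> (19.7,0) [heading=180, draw]
RT 90: heading 180 -> 90
FD 5.5: (19.7,0) -> (19.7,5.5) [heading=90, draw]
PD: pen down
RT 90: heading 90 -> 0
Final: pos=(19.7,5.5), heading=0, 6 segment(s) drawn
Segments drawn: 6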